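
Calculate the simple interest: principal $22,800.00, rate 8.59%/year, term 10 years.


Formula: I = P * r * t
Substituting: I = $22,800.00 * 0.0859 * 10
Step: I = $22,800.00 * 0.859
I = $19,585.20

$19,585.20


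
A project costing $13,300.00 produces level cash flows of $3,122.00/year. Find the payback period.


Formula: Payback = investment / annual cash flow
Substituting: Payback = $13,300.00 / $3,122.00
Payback = 4.2601 years

4.2601 years


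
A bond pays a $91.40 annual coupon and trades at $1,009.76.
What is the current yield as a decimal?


Formula: Current yield = annual coupon / price
Substituting: CY = $91.40 / $1,009.76
CY = 0.090517

0.090517


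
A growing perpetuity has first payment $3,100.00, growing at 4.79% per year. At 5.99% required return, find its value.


Formula: PV = C / (r - g)
Spread: r - g = 0.0599 - 0.0479 = 0.012
Substituting: PV = $3,100.00 / 0.012
PV = $258,333.33

$258,333.33


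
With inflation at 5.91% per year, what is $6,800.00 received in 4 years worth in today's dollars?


Formula: Real value = nominal / (1 + inflation)^years
Price level: (1 + 0.0591)^4 = 1.258195
Real value = $6,800.00 / 1.258195 = $5,404.57

$5,404.57


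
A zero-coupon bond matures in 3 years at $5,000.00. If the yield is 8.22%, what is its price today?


Formula: Price = FV / (1 + r)^n
Substituting: Price = $5,000.00 / (1 + 0.0822)^3
Discount factor: (1.0822)^3 = 1.267426
Price = $5,000.00 / 1.267426 = $3,945.00

$3,945.00


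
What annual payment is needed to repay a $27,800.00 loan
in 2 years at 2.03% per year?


Formula: PMT = PV * r / (1 - (1+r)^(-n))
Denominator: 1 - (1 + 0.0203)^(-2) = 0.039396
Numerator: $27,800.00 * 0.0203 = 564.34
PMT = 564.34 / 0.039396 = $14,324.67

$14,324.67


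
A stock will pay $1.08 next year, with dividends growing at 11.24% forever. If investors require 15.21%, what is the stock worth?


Formula: P = D1 / (r - g)
Spread: r - g = 0.1521 - 0.1124 = 0.0397
Substituting: P = $1.08 / 0.0397
P = $27.20

$27.20


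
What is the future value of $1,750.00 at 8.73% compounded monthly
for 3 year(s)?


Formula: FV = P * (1 + r/m)^(m*t)
Period rate: r/m = 0.0873 / 12 = 0.007275
Total periods: m*t = 12 * 3 = 36
Growth factor: (1 + 0.007275)^36 = 1.298165
FV = $1,750.00 * 1.298165 = $2,271.79

$2,271.79


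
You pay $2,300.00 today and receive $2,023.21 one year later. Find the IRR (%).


Formula: IRR = C1/C0 - 1
Substituting: IRR = $2,023.21 / $2,300.00 - 1
Ratio: 0.879657 - 1 = -0.120343
IRR = -12.0343%

-12.0343%


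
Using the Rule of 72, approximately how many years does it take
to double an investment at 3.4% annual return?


Formula: Years ≈ 72 / r
Substituting: Years ≈ 72 / 3.4
Years ≈ 21.2

21.2 years


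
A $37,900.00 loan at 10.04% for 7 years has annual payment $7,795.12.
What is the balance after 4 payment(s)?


Formula: Balance = PV*(1+r)^k - PMT*((1+r)^k - 1)/r
Growth: (1 + 0.1004)^4 = 1.466231
Accumulated factor: ((1+r)^k - 1)/r = 4.643733
Balance = $37,900.00 * 1.466231 - $7,795.12 * 4.643733
Balance = $19,371.69

$19,371.69


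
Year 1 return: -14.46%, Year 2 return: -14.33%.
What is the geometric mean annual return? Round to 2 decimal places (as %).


Formula: Geometric mean = ((1+r1)*(1+r2))^(1/2) - 1
Product: (1 + -0.1446) * (1 + -0.1433) = 0.8554 * 0.8567 = 0.732821
Square root: 0.732821^0.5 = 0.85605
Geometric mean = 0.85605 - 1 = -0.14395
As percentage: -14.40%

-14.40%


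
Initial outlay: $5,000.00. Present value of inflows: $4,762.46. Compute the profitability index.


Formula: PI = PV(cash flows) / initial investment
Substituting: PI = $4,762.46 / $5,000.00
PI = 0.9525

0.9525


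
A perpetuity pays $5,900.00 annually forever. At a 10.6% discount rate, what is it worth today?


Formula: PV = C / r
Substituting: PV = $5,900.00 / 0.106
PV = $55,660.38

$55,660.38


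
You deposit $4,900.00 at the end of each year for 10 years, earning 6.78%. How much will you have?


Formula: FV = PMT * ((1+r)^n - 1) / r
Growth factor: (1 + 0.0678)^10 = 1.927077
Numerator: 1.927077 - 1 = 0.927077
FV = $4,900.00 * 0.927077 / 0.0678 = $67,001.17

$67,001.17


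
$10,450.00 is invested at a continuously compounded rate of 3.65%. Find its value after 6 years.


Formula: FV = P * e^(r*t)
Exponent: r*t = 0.0365 * 6 = 0.219
e^(0.219) = 1.244831
FV = $10,450.00 * 1.244831 = $13,008.49

$13,008.49


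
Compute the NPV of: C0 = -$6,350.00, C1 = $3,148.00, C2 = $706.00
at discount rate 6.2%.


Formula: NPV = C0 + C1/(1+r) + C2/(1+r)^2
Discount C1: $3,148.00 / (1 + 0.062) = $2,964.22
Discount C2: $706.00 / (1 + 0.062)^2 = $625.97
NPV = -$6,350.00 + $2,964.22 + $625.97 = -$2,759.81

-$2,759.81


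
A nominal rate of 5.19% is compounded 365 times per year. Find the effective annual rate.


Formula: EAR = (1 + r/m)^m - 1
Period rate: r/m = 0.0519 / 365 = 0.000142
Compounding: (1 + 0.000142)^365 = 1.053267
EAR = 1.053267 - 1 = 0.053267

0.053267


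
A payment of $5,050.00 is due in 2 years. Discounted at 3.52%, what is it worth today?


Formula: PV = FV / (1 + r)^n
Substituting: PV = $5,050.00 / (1 + 0.0352)^2
Discount factor: (1.0352)^2 = 1.071639
PV = $5,050.00 / 1.071639 = $4,712.41

$4,712.41


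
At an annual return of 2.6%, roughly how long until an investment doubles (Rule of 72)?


Formula: Years ≈ 72 / r
Substituting: Years ≈ 72 / 2.6
Years ≈ 27.7

27.7 years


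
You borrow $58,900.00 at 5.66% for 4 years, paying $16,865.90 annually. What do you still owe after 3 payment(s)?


Formula: Balance = PV*(1+r)^k - PMT*((1+r)^k - 1)/r
Growth: (1 + 0.0566)^3 = 1.179592
Accumulated factor: ((1+r)^k - 1)/r = 3.173004
Balance = $58,900.00 * 1.179592 - $16,865.90 * 3.173004
Balance = $15,962.41

$15,962.41


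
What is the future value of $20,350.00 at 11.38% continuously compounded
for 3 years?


Formula: FV = P * e^(r*t)
Exponent: r*t = 0.1138 * 3 = 0.3414
e^(0.3414) = 1.406916
FV = $20,350.00 * 1.406916 = $28,630.74

$28,630.74


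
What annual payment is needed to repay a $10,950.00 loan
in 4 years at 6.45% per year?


Formula: PMT = PV * r / (1 - (1+r)^(-n))
Denominator: 1 - (1 + 0.0645)^(-4) = 0.221215
Numerator: $10,950.00 * 0.0645 = 706.275
PMT = 706.275 / 0.221215 = $3,192.70

$3,192.70


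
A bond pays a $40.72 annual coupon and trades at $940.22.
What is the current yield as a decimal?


Formula: Current yield = annual coupon / price
Substituting: CY = $40.72 / $940.22
CY = 0.043309

0.043309


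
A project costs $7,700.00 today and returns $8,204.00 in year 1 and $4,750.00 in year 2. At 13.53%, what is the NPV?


Formula: NPV = C0 + C1/(1+r) + C2/(1+r)^2
Discount C1: $8,204.00 / (1 + 0.1353) = $7,226.28
Discount C2: $4,750.00 / (1 + 0.1353)^2 = $3,685.30
NPV = -$7,700.00 + $7,226.28 + $3,685.30 = $3,211.58

$3,211.58


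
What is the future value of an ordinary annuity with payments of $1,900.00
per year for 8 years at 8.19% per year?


Formula: FV = PMT * ((1+r)^n - 1) / r
Growth factor: (1 + 0.0819)^8 = 1.877141
Numerator: 1.877141 - 1 = 0.877141
FV = $1,900.00 * 0.877141 / 0.0819 = $20,348.82

$20,348.82


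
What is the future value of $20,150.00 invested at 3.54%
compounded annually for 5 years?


Formula: FV = P * (1 + r)^n
Substituting: FV = $20,150.00 * (1 + 0.0354)^5
Growth factor: (1.0354)^5 = 1.189983
FV = $20,150.00 * 1.189983 = $23,978.16

$23,978.16


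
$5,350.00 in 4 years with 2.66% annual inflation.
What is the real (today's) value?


Formula: Real value = nominal / (1 + inflation)^years
Price level: (1 + 0.0266)^4 = 1.110721
Real value = $5,350.00 / 1.110721 = $4,816.69

$4,816.69


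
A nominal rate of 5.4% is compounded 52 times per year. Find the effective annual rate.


Formula: EAR = (1 + r/m)^m - 1
Period rate: r/m = 0.054 / 52 = 0.001038
Compounding: (1 + 0.001038)^52 = 1.055455
EAR = 1.055455 - 1 = 0.055455

0.055455


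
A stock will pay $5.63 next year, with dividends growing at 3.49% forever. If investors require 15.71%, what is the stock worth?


Formula: P = D1 / (r - g)
Spread: r - g = 0.1571 - 0.0349 = 0.1222
Substituting: P = $5.63 / 0.1222
P = $46.07

$46.07


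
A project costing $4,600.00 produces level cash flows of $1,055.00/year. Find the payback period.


Formula: Payback = investment / annual cash flow
Substituting: Payback = $4,600.00 / $1,055.00
Payback = 4.3602 years

4.3602 years


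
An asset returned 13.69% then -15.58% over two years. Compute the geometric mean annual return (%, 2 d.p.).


Formula: Geometric mean = ((1+r1)*(1+r2))^(1/2) - 1
Product: (1 + 0.1369) * (1 + -0.1558) = 1.1369 * 0.8442 = 0.959771
Square root: 0.959771^0.5 = 0.979679
Geometric mean = 0.979679 - 1 = -0.020321
As percentage: -2.03%

-2.03%


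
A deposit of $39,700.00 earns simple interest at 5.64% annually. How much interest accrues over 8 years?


Formula: I = P * r * t
Substituting: I = $39,700.00 * 0.0564 * 8
Step: I = $39,700.00 * 0.4512
I = $17,912.64

$17,912.64


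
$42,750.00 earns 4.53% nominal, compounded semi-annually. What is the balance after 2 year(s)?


Formula: FV = P * (1 + r/m)^(m*t)
Period rate: r/m = 0.0453 / 2 = 0.02265
Total periods: m*t = 2 * 2 = 4
Growth factor: (1 + 0.02265)^4 = 1.093725
FV = $42,750.00 * 1.093725 = $46,756.74

$46,756.74


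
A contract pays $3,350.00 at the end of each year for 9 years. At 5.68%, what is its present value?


Formula: PV = PMT * (1 - (1+r)^(-n)) / r
Discount factor: (1 + 0.0568)^(-9) = 0.608226
Bracket: 1 - 0.608226 = 0.391774
PV = $3,350.00 * 0.391774 / 0.0568 = $23,106.41

$23,106.41


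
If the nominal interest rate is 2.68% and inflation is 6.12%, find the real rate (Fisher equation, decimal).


Formula: (1 + r_real) = (1 + r_nom) / (1 + inflation)
Substituting: (1 + r_real) = 1.0268 / 1.0612
(1 + r_real) = 0.967584
r_real = 0.967584 - 1 = -0.032416

-0.032416


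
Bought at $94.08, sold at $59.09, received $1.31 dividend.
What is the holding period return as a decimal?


Formula: HPR = (P1 - P0 + D) / P0
Gain: $59.09 - $94.08 + $1.31 = -$33.68
HPR = -$33.68 / $94.08 = -0.358

-0.358


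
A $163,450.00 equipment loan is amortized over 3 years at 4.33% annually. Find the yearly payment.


Formula: PMT = PV * r / (1 - (1+r)^(-n))
Denominator: 1 - (1 + 0.0433)^(-3) = 0.119413
Numerator: $163,450.00 * 0.0433 = 7077.385
PMT = 7077.385 / 0.119413 = $59,268.24

$59,268.24


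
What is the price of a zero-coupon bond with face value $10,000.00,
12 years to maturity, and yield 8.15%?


Formula: Price = FV / (1 + r)^n
Substituting: Price = $10,000.00 / (1 + 0.0815)^12
Discount factor: (1.0815)^12 = 2.560462
Price = $10,000.00 / 2.560462 = $3,905.55

$3,905.55


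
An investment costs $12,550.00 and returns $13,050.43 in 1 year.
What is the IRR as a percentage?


Formula: IRR = C1/C0 - 1
Substituting: IRR = $13,050.43 / $12,550.00 - 1
Ratio: 1.039875 - 1 = 0.039875
IRR = 3.9875%

3.9875%


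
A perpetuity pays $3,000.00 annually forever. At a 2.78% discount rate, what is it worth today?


Formula: PV = C / r
Substituting: PV = $3,000.00 / 0.0278
PV = $107,913.67

$107,913.67


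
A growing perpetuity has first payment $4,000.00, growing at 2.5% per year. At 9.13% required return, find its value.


Formula: PV = C / (r - g)
Spread: r - g = 0.0913 - 0.025 = 0.0663
Substituting: PV = $4,000.00 / 0.0663
PV = $60,331.83

$60,331.83


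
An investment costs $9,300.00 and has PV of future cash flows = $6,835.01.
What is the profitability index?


Formula: PI = PV(cash flows) / initial investment
Substituting: PI = $6,835.01 / $9,300.00
PI = 0.7349

0.7349


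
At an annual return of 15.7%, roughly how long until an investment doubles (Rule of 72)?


Formula: Years ≈ 72 / r
Substituting: Years ≈ 72 / 15.7
Years ≈ 4.6

4.6 years


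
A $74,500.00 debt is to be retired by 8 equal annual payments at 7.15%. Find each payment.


Formula: PMT = PV * r / (1 - (1+r)^(-n))
Denominator: 1 - (1 + 0.0715)^(-8) = 0.424477
Numerator: $74,500.00 * 0.0715 = 5326.75
PMT = 5326.75 / 0.424477 = $12,548.97

$12,548.97


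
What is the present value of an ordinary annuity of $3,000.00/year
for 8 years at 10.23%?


Formula: PV = PMT * (1 - (1+r)^(-n)) / r
Discount factor: (1 + 0.1023)^(-8) = 0.458777
Bracket: 1 - 0.458777 = 0.541223
PV = $3,000.00 * 0.541223 / 0.1023 = $15,871.65

$15,871.65


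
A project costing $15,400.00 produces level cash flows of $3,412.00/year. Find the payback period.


Formula: Payback = investment / annual cash flow
Substituting: Payback = $15,400.00 / $3,412.00
Payback = 4.5135 years

4.5135 years


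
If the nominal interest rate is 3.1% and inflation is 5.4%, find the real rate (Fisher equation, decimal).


Formula: (1 + r_real) = (1 + r_nom) / (1 + inflation)
Substituting: (1 + r_real) = 1.031 / 1.054
(1 + r_real) = 0.978178
r_real = 0.978178 - 1 = -0.021822

-0.021822


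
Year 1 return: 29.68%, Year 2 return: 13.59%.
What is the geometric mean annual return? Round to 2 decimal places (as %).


Formula: Geometric mean = ((1+r1)*(1+r2))^(1/2) - 1
Product: (1 + 0.2968) * (1 + 0.1359) = 1.2968 * 1.1359 = 1.473035
Square root: 1.473035^0.5 = 1.213687
Geometric mean = 1.213687 - 1 = 0.213687
As percentage: 21.37%

21.37%


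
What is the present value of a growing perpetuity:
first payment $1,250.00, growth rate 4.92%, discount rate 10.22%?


Formula: PV = C / (r - g)
Spread: r - g = 0.1022 - 0.0492 = 0.053
Substituting: PV = $1,250.00 / 0.053
PV = $23,584.91

$23,584.91


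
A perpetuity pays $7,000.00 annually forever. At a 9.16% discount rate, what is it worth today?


Formula: PV = C / r
Substituting: PV = $7,000.00 / 0.0916
PV = $76,419.21

$76,419.21


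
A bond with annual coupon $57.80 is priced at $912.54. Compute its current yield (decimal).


Formula: Current yield = annual coupon / price
Substituting: CY = $57.80 / $912.54
CY = 0.06334

0.06334


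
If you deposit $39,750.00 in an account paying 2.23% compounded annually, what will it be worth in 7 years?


Formula: FV = P * (1 + r)^n
Substituting: FV = $39,750.00 * (1 + 0.0223)^7
Growth factor: (1.0223)^7 = 1.16694
FV = $39,750.00 * 1.16694 = $46,385.86

$46,385.86


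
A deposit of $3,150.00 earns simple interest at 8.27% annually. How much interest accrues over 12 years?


Formula: I = P * r * t
Substituting: I = $3,150.00 * 0.0827 * 12
Step: I = $3,150.00 * 0.9924
I = $3,126.06

$3,126.06


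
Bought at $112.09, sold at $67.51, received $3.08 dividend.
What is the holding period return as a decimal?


Formula: HPR = (P1 - P0 + D) / P0
Gain: $67.51 - $112.09 + $3.08 = -$41.50
HPR = -$41.50 / $112.09 = -0.3702

-0.3702


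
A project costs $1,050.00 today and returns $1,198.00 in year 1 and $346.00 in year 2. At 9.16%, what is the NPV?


Formula: NPV = C0 + C1/(1+r) + C2/(1+r)^2
Discount C1: $1,198.00 / (1 + 0.0916) = $1,097.47
Discount C2: $346.00 / (1 + 0.0916)^2 = $290.37
NPV = -$1,050.00 + $1,097.47 + $290.37 = $337.84

$337.84


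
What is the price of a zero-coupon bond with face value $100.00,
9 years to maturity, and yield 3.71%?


Formula: Price = FV / (1 + r)^n
Substituting: Price = $100.00 / (1 + 0.0371)^9
Discount factor: (1.0371)^9 = 1.387988
Price = $100.00 / 1.387988 = $72.05

$72.05


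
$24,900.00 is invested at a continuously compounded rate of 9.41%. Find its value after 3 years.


Formula: FV = P * e^(r*t)
Exponent: r*t = 0.0941 * 3 = 0.2823
e^(0.2823) = 1.326177
FV = $24,900.00 * 1.326177 = $33,021.80

$33,021.80


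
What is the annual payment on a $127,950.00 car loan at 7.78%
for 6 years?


Formula: PMT = PV * r / (1 - (1+r)^(-n))
Denominator: 1 - (1 + 0.0778)^(-6) = 0.362073
Numerator: $127,950.00 * 0.0778 = 9954.51
PMT = 9954.51 / 0.362073 = $27,493.10

$27,493.10


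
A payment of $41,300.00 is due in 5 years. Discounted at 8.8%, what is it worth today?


Formula: PV = FV / (1 + r)^n
Substituting: PV = $41,300.00 / (1 + 0.088)^5
Discount factor: (1.088)^5 = 1.52456
PV = $41,300.00 / 1.52456 = $27,089.79

$27,089.79


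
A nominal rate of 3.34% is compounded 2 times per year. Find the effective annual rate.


Formula: EAR = (1 + r/m)^m - 1
Period rate: r/m = 0.0334 / 2 = 0.0167
Compounding: (1 + 0.0167)^2 = 1.033679
EAR = 1.033679 - 1 = 0.033679

0.033679


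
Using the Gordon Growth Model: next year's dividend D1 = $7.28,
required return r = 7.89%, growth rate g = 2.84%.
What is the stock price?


Formula: P = D1 / (r - g)
Spread: r - g = 0.0789 - 0.0284 = 0.0505
Substituting: P = $7.28 / 0.0505
P = $144.16

$144.16


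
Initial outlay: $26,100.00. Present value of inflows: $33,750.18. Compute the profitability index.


Formula: PI = PV(cash flows) / initial investment
Substituting: PI = $33,750.18 / $26,100.00
PI = 1.2931

1.2931


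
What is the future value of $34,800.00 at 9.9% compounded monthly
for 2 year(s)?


Formula: FV = P * (1 + r/m)^(m*t)
Period rate: r/m = 0.099 / 12 = 0.00825
Total periods: m*t = 12 * 2 = 24
Growth factor: (1 + 0.00825)^24 = 1.217973
FV = $34,800.00 * 1.217973 = $42,385.45

$42,385.45


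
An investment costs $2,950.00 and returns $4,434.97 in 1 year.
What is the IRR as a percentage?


Formula: IRR = C1/C0 - 1
Substituting: IRR = $4,434.97 / $2,950.00 - 1
Ratio: 1.50338 - 1 = 0.50338
IRR = 50.338%

50.338%


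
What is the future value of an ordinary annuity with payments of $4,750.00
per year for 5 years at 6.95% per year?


Formula: FV = PMT * ((1+r)^n - 1) / r
Growth factor: (1 + 0.0695)^5 = 1.399278
Numerator: 1.399278 - 1 = 0.399278
FV = $4,750.00 * 0.399278 / 0.0695 = $27,288.77

$27,288.77


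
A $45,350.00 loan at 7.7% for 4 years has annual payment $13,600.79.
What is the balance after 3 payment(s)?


Formula: Balance = PV*(1+r)^k - PMT*((1+r)^k - 1)/r
Growth: (1 + 0.077)^3 = 1.249244
Accumulated factor: ((1+r)^k - 1)/r = 3.236929
Balance = $45,350.00 * 1.249244 - $13,600.79 * 3.236929
Balance = $12,628.40

$12,628.40


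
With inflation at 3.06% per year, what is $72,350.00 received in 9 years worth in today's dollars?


Formula: Real value = nominal / (1 + inflation)^years
Price level: (1 + 0.0306)^9 = 1.31163
Real value = $72,350.00 / 1.31163 = $55,160.39

$55,160.39


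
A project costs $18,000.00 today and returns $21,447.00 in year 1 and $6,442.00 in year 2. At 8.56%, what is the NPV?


Formula: NPV = C0 + C1/(1+r) + C2/(1+r)^2
Discount C1: $21,447.00 / (1 + 0.0856) = $19,755.90
Discount C2: $6,442.00 / (1 + 0.0856)^2 = $5,466.14
NPV = -$18,000.00 + $19,755.90 + $5,466.14 = $7,222.04

$7,222.04


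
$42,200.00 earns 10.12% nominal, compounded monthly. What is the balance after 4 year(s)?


Formula: FV = P * (1 + r/m)^(m*t)
Period rate: r/m = 0.1012 / 12 = 0.008433
Total periods: m*t = 12 * 4 = 48
Growth factor: (1 + 0.008433)^48 = 1.49646
FV = $42,200.00 * 1.49646 = $63,150.63

$63,150.63


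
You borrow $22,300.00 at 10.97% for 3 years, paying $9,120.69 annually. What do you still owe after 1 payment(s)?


Formula: Balance = PV*(1+r)^k - PMT*((1+r)^k - 1)/r
Growth: (1 + 0.1097)^1 = 1.1097
Accumulated factor: ((1+r)^k - 1)/r = 1.0
Balance = $22,300.00 * 1.1097 - $9,120.69 * 1.0
Balance = $15,625.62

$15,625.62


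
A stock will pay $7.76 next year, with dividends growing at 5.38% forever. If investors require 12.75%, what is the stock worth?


Formula: P = D1 / (r - g)
Spread: r - g = 0.1275 - 0.0538 = 0.0737
Substituting: P = $7.76 / 0.0737
P = $105.29

$105.29


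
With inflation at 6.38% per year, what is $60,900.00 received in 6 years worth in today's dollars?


Formula: Real value = nominal / (1 + inflation)^years
Price level: (1 + 0.0638)^6 = 1.449305
Real value = $60,900.00 / 1.449305 = $42,020.13

$42,020.13


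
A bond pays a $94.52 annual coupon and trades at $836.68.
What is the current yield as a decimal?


Formula: Current yield = annual coupon / price
Substituting: CY = $94.52 / $836.68
CY = 0.11297

0.11297


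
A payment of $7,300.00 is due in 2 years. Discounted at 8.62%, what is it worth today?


Formula: PV = FV / (1 + r)^n
Substituting: PV = $7,300.00 / (1 + 0.0862)^2
Discount factor: (1.0862)^2 = 1.17983
PV = $7,300.00 / 1.17983 = $6,187.33

$6,187.33


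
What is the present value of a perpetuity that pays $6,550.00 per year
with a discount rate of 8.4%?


Formula: PV = C / r
Substituting: PV = $6,550.00 / 0.084
PV = $77,976.19

$77,976.19


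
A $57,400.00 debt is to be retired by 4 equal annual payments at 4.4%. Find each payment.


Formula: PMT = PV * r / (1 - (1+r)^(-n))
Denominator: 1 - (1 + 0.044)^(-4) = 0.158221
Numerator: $57,400.00 * 0.044 = 2525.6
PMT = 2525.6 / 0.158221 = $15,962.47

$15,962.47


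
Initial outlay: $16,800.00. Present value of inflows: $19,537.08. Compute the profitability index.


Formula: PI = PV(cash flows) / initial investment
Substituting: PI = $19,537.08 / $16,800.00
PI = 1.1629

1.1629


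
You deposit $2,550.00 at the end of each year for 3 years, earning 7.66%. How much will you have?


Formula: FV = PMT * ((1+r)^n - 1) / r
Growth factor: (1 + 0.0766)^3 = 1.247852
Numerator: 1.247852 - 1 = 0.247852
FV = $2,550.00 * 0.247852 / 0.0766 = $8,250.95

$8,250.95


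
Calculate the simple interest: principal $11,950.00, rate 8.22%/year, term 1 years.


Formula: I = P * r * t
Substituting: I = $11,950.00 * 0.0822 * 1
Step: I = $11,950.00 * 0.0822
I = $982.29

$982.29


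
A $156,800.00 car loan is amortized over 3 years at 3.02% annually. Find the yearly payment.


Formula: PMT = PV * r / (1 - (1+r)^(-n))
Denominator: 1 - (1 + 0.0302)^(-3) = 0.085391
Numerator: $156,800.00 * 0.0302 = 4735.36
PMT = 4735.36 / 0.085391 = $55,454.88

$55,454.88


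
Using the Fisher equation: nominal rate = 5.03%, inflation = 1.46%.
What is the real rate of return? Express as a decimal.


Formula: (1 + r_real) = (1 + r_nom) / (1 + inflation)
Substituting: (1 + r_real) = 1.0503 / 1.0146
(1 + r_real) = 1.035186
r_real = 1.035186 - 1 = 0.035186

0.035186


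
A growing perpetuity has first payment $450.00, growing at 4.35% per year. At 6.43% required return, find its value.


Formula: PV = C / (r - g)
Spread: r - g = 0.0643 - 0.0435 = 0.0208
Substituting: PV = $450.00 / 0.0208
PV = $21,634.62

$21,634.62


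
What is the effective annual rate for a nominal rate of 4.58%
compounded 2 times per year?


Formula: EAR = (1 + r/m)^m - 1
Period rate: r/m = 0.0458 / 2 = 0.0229
Compounding: (1 + 0.0229)^2 = 1.046324
EAR = 1.046324 - 1 = 0.046324

0.046324


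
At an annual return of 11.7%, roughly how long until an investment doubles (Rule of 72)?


Formula: Years ≈ 72 / r
Substituting: Years ≈ 72 / 11.7
Years ≈ 6.2

6.2 years


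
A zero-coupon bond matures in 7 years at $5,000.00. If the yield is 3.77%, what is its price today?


Formula: Price = FV / (1 + r)^n
Substituting: Price = $5,000.00 / (1 + 0.0377)^7
Discount factor: (1.0377)^7 = 1.295695
Price = $5,000.00 / 1.295695 = $3,858.93

$3,858.93


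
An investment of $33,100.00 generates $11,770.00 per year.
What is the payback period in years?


Formula: Payback = investment / annual cash flow
Substituting: Payback = $33,100.00 / $11,770.00
Payback = 2.8122 years

2.8122 years


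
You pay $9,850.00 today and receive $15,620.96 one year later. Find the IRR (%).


Formula: IRR = C1/C0 - 1
Substituting: IRR = $15,620.96 / $9,850.00 - 1
Ratio: 1.585884 - 1 = 0.585884
IRR = 58.5884%

58.5884%


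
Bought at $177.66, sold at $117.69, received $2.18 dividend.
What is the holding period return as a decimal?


Formula: HPR = (P1 - P0 + D) / P0
Gain: $117.69 - $177.66 + $2.18 = -$57.79
HPR = -$57.79 / $177.66 = -0.3253

-0.3253


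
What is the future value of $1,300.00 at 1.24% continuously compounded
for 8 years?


Formula: FV = P * e^(r*t)
Exponent: r*t = 0.0124 * 8 = 0.0992
e^(0.0992) = 1.104287
FV = $1,300.00 * 1.104287 = $1,435.57

$1,435.57


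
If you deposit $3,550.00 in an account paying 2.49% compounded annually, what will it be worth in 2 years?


Formula: FV = P * (1 + r)^n
Substituting: FV = $3,550.00 * (1 + 0.0249)^2
Growth factor: (1.0249)^2 = 1.05042
FV = $3,550.00 * 1.05042 = $3,728.99

$3,728.99


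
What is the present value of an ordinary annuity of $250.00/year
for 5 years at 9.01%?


Formula: PV = PMT * (1 - (1+r)^(-n)) / r
Discount factor: (1 + 0.0901)^(-5) = 0.649633
Bracket: 1 - 0.649633 = 0.350367
PV = $250.00 * 0.350367 / 0.0901 = $972.16

$972.16


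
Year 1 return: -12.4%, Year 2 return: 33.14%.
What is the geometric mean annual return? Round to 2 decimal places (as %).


Formula: Geometric mean = ((1+r1)*(1+r2))^(1/2) - 1
Product: (1 + -0.124) * (1 + 0.3314) = 0.876 * 1.3314 = 1.166306
Square root: 1.166306^0.5 = 1.079957
Geometric mean = 1.079957 - 1 = 0.079957
As percentage: 8.00%

8.00%


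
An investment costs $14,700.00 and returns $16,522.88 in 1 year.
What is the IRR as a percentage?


Formula: IRR = C1/C0 - 1
Substituting: IRR = $16,522.88 / $14,700.00 - 1
Ratio: 1.124005 - 1 = 0.124005
IRR = 12.4005%

12.4005%


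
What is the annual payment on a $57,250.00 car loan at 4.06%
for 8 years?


Formula: PMT = PV * r / (1 - (1+r)^(-n))
Denominator: 1 - (1 + 0.0406)^(-8) = 0.272673
Numerator: $57,250.00 * 0.0406 = 2324.35
PMT = 2324.35 / 0.272673 = $8,524.30

$8,524.30


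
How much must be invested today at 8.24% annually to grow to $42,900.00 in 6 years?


Formula: PV = FV / (1 + r)^n
Substituting: PV = $42,900.00 / (1 + 0.0824)^6
Discount factor: (1.0824)^6 = 1.608151
PV = $42,900.00 / 1.608151 = $26,676.61

$26,676.61


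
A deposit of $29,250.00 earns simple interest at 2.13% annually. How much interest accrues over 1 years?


Formula: I = P * r * t
Substituting: I = $29,250.00 * 0.0213 * 1
Step: I = $29,250.00 * 0.0213
I = $623.03

$623.03


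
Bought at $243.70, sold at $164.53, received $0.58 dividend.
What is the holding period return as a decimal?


Formula: HPR = (P1 - P0 + D) / P0
Gain: $164.53 - $243.70 + $0.58 = -$78.59
HPR = -$78.59 / $243.70 = -0.3225

-0.3225


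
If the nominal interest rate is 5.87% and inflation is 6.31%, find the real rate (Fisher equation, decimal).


Formula: (1 + r_real) = (1 + r_nom) / (1 + inflation)
Substituting: (1 + r_real) = 1.0587 / 1.0631
(1 + r_real) = 0.995861
r_real = 0.995861 - 1 = -0.004139

-0.004139


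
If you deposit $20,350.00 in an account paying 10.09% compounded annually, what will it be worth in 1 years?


Formula: FV = P * (1 + r)^n
Substituting: FV = $20,350.00 * (1 + 0.1009)^1
Growth factor: (1.1009)^1 = 1.1009
FV = $20,350.00 * 1.1009 = $22,403.32

$22,403.32


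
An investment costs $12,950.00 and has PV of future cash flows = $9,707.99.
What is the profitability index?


Formula: PI = PV(cash flows) / initial investment
Substituting: PI = $9,707.99 / $12,950.00
PI = 0.7497

0.7497


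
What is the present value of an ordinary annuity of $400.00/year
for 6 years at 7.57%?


Formula: PV = PMT * (1 - (1+r)^(-n)) / r
Discount factor: (1 + 0.0757)^(-6) = 0.645436
Bracket: 1 - 0.645436 = 0.354564
PV = $400.00 * 0.354564 / 0.0757 = $1,873.52

$1,873.52


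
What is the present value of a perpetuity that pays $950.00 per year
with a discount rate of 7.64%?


Formula: PV = C / r
Substituting: PV = $950.00 / 0.0764
PV = $12,434.55

$12,434.55


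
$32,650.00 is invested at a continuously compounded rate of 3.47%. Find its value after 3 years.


Formula: FV = P * e^(r*t)
Exponent: r*t = 0.0347 * 3 = 0.1041
e^(0.1041) = 1.109711
FV = $32,650.00 * 1.109711 = $36,232.08

$36,232.08


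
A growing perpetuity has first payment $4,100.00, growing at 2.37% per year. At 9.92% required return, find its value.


Formula: PV = C / (r - g)
Spread: r - g = 0.0992 - 0.0237 = 0.0755
Substituting: PV = $4,100.00 / 0.0755
PV = $54,304.64

$54,304.64


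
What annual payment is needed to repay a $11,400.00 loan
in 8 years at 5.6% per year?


Formula: PMT = PV * r / (1 - (1+r)^(-n))
Denominator: 1 - (1 + 0.056)^(-8) = 0.353321
Numerator: $11,400.00 * 0.056 = 638.4
PMT = 638.4 / 0.353321 = $1,806.85

$1,806.85


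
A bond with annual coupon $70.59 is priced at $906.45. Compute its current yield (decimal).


Formula: Current yield = annual coupon / price
Substituting: CY = $70.59 / $906.45
CY = 0.077875

0.077875


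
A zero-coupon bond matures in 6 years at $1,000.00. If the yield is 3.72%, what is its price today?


Formula: Price = FV / (1 + r)^n
Substituting: Price = $1,000.00 / (1 + 0.0372)^6
Discount factor: (1.0372)^6 = 1.245016
Price = $1,000.00 / 1.245016 = $803.20

$803.20


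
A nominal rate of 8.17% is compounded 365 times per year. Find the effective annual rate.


Formula: EAR = (1 + r/m)^m - 1
Period rate: r/m = 0.0817 / 365 = 0.000224
Compounding: (1 + 0.000224)^365 = 1.08512
EAR = 1.08512 - 1 = 0.08512

0.08512


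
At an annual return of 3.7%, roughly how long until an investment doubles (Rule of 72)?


Formula: Years ≈ 72 / r
Substituting: Years ≈ 72 / 3.7
Years ≈ 19.5

19.5 years


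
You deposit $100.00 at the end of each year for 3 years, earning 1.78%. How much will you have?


Formula: FV = PMT * ((1+r)^n - 1) / r
Growth factor: (1 + 0.0178)^3 = 1.054356
Numerator: 1.054356 - 1 = 0.054356
FV = $100.00 * 0.054356 / 0.0178 = $305.37

$305.37


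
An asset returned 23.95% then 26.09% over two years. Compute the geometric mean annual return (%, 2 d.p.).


Formula: Geometric mean = ((1+r1)*(1+r2))^(1/2) - 1
Product: (1 + 0.2395) * (1 + 0.2609) = 1.2395 * 1.2609 = 1.562886
Square root: 1.562886^0.5 = 1.250154
Geometric mean = 1.250154 - 1 = 0.250154
As percentage: 25.02%

25.02%


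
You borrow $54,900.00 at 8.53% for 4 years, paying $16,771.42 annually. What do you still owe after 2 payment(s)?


Formula: Balance = PV*(1+r)^k - PMT*((1+r)^k - 1)/r
Growth: (1 + 0.0853)^2 = 1.177876
Accumulated factor: ((1+r)^k - 1)/r = 2.0853
Balance = $54,900.00 * 1.177876 - $16,771.42 * 2.0853
Balance = $29,691.96

$29,691.96


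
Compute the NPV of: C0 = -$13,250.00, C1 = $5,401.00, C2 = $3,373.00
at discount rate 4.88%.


Formula: NPV = C0 + C1/(1+r) + C2/(1+r)^2
Discount C1: $5,401.00 / (1 + 0.0488) = $5,149.69
Discount C2: $3,373.00 / (1 + 0.0488)^2 = $3,066.42
NPV = -$13,250.00 + $5,149.69 + $3,066.42 = -$5,033.89

-$5,033.89


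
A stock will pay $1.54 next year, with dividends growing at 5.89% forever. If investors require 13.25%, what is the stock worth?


Formula: P = D1 / (r - g)
Spread: r - g = 0.1325 - 0.0589 = 0.0736
Substituting: P = $1.54 / 0.0736
P = $20.92

$20.92


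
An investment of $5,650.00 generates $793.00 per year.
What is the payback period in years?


Formula: Payback = investment / annual cash flow
Substituting: Payback = $5,650.00 / $793.00
Payback = 7.1248 years

7.1248 years


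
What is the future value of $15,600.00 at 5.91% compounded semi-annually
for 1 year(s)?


Formula: FV = P * (1 + r/m)^(m*t)
Period rate: r/m = 0.0591 / 2 = 0.02955
Total periods: m*t = 2 * 1 = 2
Growth factor: (1 + 0.02955)^2 = 1.059973
FV = $15,600.00 * 1.059973 = $16,535.58

$16,535.58


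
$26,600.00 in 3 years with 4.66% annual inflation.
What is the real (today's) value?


Formula: Real value = nominal / (1 + inflation)^years
Price level: (1 + 0.0466)^3 = 1.146416
Real value = $26,600.00 / 1.146416 = $23,202.75

$23,202.75


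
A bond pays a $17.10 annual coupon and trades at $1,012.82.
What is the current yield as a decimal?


Formula: Current yield = annual coupon / price
Substituting: CY = $17.10 / $1,012.82
CY = 0.016884

0.016884


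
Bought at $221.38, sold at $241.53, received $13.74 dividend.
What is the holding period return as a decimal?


Formula: HPR = (P1 - P0 + D) / P0
Gain: $241.53 - $221.38 + $13.74 = $33.89
HPR = $33.89 / $221.38 = 0.1531

0.1531


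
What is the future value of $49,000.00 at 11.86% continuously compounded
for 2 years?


Formula: FV = P * e^(r*t)
Exponent: r*t = 0.1186 * 2 = 0.2372
e^(0.2372) = 1.267695
FV = $49,000.00 * 1.267695 = $62,117.04

$62,117.04


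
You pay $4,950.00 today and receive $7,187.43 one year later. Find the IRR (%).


Formula: IRR = C1/C0 - 1
Substituting: IRR = $7,187.43 / $4,950.00 - 1
Ratio: 1.452006 - 1 = 0.452006
IRR = 45.2006%

45.2006%


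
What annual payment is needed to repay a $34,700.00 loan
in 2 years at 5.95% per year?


Formula: PMT = PV * r / (1 - (1+r)^(-n))
Denominator: 1 - (1 + 0.0595)^(-2) = 0.109163
Numerator: $34,700.00 * 0.0595 = 2064.65
PMT = 2064.65 / 0.109163 = $18,913.40

$18,913.40


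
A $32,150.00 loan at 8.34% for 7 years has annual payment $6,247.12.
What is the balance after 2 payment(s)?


Formula: Balance = PV*(1+r)^k - PMT*((1+r)^k - 1)/r
Growth: (1 + 0.0834)^2 = 1.173756
Accumulated factor: ((1+r)^k - 1)/r = 2.0834
Balance = $32,150.00 * 1.173756 - $6,247.12 * 2.0834
Balance = $24,720.99

$24,720.99


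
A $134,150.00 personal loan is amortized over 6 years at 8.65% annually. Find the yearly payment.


Formula: PMT = PV * r / (1 - (1+r)^(-n))
Denominator: 1 - (1 + 0.0865)^(-6) = 0.392115
Numerator: $134,150.00 * 0.0865 = 11603.975
PMT = 11603.975 / 0.392115 = $29,593.32

$29,593.32


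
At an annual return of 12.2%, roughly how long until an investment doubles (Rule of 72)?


Formula: Years ≈ 72 / r
Substituting: Years ≈ 72 / 12.2
Years ≈ 5.9

5.9 years


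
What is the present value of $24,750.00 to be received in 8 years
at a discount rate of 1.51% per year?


Formula: PV = FV / (1 + r)^n
Substituting: PV = $24,750.00 / (1 + 0.0151)^8
Discount factor: (1.0151)^8 = 1.127381
PV = $24,750.00 / 1.127381 = $21,953.54

$21,953.54


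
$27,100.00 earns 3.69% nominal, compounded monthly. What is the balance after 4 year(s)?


Formula: FV = P * (1 + r/m)^(m*t)
Period rate: r/m = 0.0369 / 12 = 0.003075
Total periods: m*t = 12 * 4 = 48
Growth factor: (1 + 0.003075)^48 = 1.158787
FV = $27,100.00 * 1.158787 = $31,403.12

$31,403.12


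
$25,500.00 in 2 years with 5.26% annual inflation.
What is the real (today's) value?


Formula: Real value = nominal / (1 + inflation)^years
Price level: (1 + 0.0526)^2 = 1.107967
Real value = $25,500.00 / 1.107967 = $23,015.13

$23,015.13


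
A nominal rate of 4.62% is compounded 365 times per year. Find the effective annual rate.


Formula: EAR = (1 + r/m)^m - 1
Period rate: r/m = 0.0462 / 365 = 0.000127
Compounding: (1 + 0.000127)^365 = 1.047281
EAR = 1.047281 - 1 = 0.047281

0.047281


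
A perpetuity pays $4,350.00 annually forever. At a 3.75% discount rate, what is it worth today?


Formula: PV = C / r
Substituting: PV = $4,350.00 / 0.0375
PV = $116,000.00

$116,000.00


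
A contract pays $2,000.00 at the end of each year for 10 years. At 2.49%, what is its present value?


Formula: PV = PMT * (1 - (1+r)^(-n)) / r
Discount factor: (1 + 0.0249)^(-10) = 0.781961
Bracket: 1 - 0.781961 = 0.218039
PV = $2,000.00 * 0.218039 / 0.0249 = $17,513.18

$17,513.18


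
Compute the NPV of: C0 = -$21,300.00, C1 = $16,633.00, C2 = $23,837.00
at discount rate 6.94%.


Formula: NPV = C0 + C1/(1+r) + C2/(1+r)^2
Discount C1: $16,633.00 / (1 + 0.0694) = $15,553.58
Discount C2: $23,837.00 / (1 + 0.0694)^2 = $20,843.53
NPV = -$21,300.00 + $15,553.58 + $20,843.53 = $15,097.11

$15,097.11


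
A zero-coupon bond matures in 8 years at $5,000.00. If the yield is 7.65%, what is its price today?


Formula: Price = FV / (1 + r)^n
Substituting: Price = $5,000.00 / (1 + 0.0765)^8
Discount factor: (1.0765)^8 = 1.803484
Price = $5,000.00 / 1.803484 = $2,772.41

$2,772.41


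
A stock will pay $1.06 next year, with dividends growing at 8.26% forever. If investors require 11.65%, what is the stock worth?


Formula: P = D1 / (r - g)
Spread: r - g = 0.1165 - 0.0826 = 0.0339
Substituting: P = $1.06 / 0.0339
P = $31.27

$31.27


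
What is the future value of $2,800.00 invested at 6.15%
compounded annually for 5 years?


Formula: FV = P * (1 + r)^n
Substituting: FV = $2,800.00 * (1 + 0.0615)^5
Growth factor: (1.0615)^5 = 1.347721
FV = $2,800.00 * 1.347721 = $3,773.62

$3,773.62


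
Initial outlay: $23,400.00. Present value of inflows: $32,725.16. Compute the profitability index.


Formula: PI = PV(cash flows) / initial investment
Substituting: PI = $32,725.16 / $23,400.00
PI = 1.3985

1.3985


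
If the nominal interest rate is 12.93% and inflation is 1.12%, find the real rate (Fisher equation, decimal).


Formula: (1 + r_real) = (1 + r_nom) / (1 + inflation)
Substituting: (1 + r_real) = 1.1293 / 1.0112
(1 + r_real) = 1.116792
r_real = 1.116792 - 1 = 0.116792

0.116792


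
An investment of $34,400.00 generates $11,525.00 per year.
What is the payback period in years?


Formula: Payback = investment / annual cash flow
Substituting: Payback = $34,400.00 / $11,525.00
Payback = 2.9848 years

2.9848 years


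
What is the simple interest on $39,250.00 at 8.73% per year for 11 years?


Formula: I = P * r * t
Substituting: I = $39,250.00 * 0.0873 * 11
Step: I = $39,250.00 * 0.9603
I = $37,691.78

$37,691.78


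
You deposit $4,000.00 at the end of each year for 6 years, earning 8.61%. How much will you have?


Formula: FV = PMT * ((1+r)^n - 1) / r
Growth factor: (1 + 0.0861)^6 = 1.641417
Numerator: 1.641417 - 1 = 0.641417
FV = $4,000.00 * 0.641417 / 0.0861 = $29,798.69

$29,798.69


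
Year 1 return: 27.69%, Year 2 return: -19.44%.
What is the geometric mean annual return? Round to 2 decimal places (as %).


Formula: Geometric mean = ((1+r1)*(1+r2))^(1/2) - 1
Product: (1 + 0.2769) * (1 + -0.1944) = 1.2769 * 0.8056 = 1.028671
Square root: 1.028671^0.5 = 1.014234
Geometric mean = 1.014234 - 1 = 0.014234
As percentage: 1.42%

1.42%


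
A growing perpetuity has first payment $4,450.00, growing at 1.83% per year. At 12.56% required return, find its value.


Formula: PV = C / (r - g)
Spread: r - g = 0.1256 - 0.0183 = 0.1073
Substituting: PV = $4,450.00 / 0.1073
PV = $41,472.51

$41,472.51


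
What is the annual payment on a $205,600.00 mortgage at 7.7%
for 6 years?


Formula: PMT = PV * r / (1 - (1+r)^(-n))
Denominator: 1 - (1 + 0.077)^(-6) = 0.359225
Numerator: $205,600.00 * 0.077 = 15831.2
PMT = 15831.2 / 0.359225 = $44,070.47

$44,070.47


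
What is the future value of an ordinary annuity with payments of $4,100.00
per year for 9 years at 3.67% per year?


Formula: FV = PMT * ((1+r)^n - 1) / r
Growth factor: (1 + 0.0367)^9 = 1.383177
Numerator: 1.383177 - 1 = 0.383177
FV = $4,100.00 * 0.383177 / 0.0367 = $42,807.29

$42,807.29


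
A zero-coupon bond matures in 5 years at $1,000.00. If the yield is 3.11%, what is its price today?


Formula: Price = FV / (1 + r)^n
Substituting: Price = $1,000.00 / (1 + 0.0311)^5
Discount factor: (1.0311)^5 = 1.165478
Price = $1,000.00 / 1.165478 = $858.02

$858.02


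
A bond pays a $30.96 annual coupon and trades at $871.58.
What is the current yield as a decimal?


Formula: Current yield = annual coupon / price
Substituting: CY = $30.96 / $871.58
CY = 0.035522

0.035522


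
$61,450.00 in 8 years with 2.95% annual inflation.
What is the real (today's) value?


Formula: Real value = nominal / (1 + inflation)^years
Price level: (1 + 0.0295)^8 = 1.261859
Real value = $61,450.00 / 1.261859 = $48,697.99

$48,697.99


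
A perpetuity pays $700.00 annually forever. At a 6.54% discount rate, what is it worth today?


Formula: PV = C / r
Substituting: PV = $700.00 / 0.0654
PV = $10,703.36

$10,703.36


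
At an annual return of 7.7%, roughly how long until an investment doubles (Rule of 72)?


Formula: Years ≈ 72 / r
Substituting: Years ≈ 72 / 7.7
Years ≈ 9.4

9.4 years


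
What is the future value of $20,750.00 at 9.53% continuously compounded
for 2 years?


Formula: FV = P * e^(r*t)
Exponent: r*t = 0.0953 * 2 = 0.1906
e^(0.1906) = 1.209975
FV = $20,750.00 * 1.209975 = $25,106.99

$25,106.99
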